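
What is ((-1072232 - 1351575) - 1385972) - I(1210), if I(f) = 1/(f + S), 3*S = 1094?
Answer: -17997395999/4724 ≈ -3.8098e+6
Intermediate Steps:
S = 1094/3 (S = (⅓)*1094 = 1094/3 ≈ 364.67)
I(f) = 1/(1094/3 + f) (I(f) = 1/(f + 1094/3) = 1/(1094/3 + f))
((-1072232 - 1351575) - 1385972) - I(1210) = ((-1072232 - 1351575) - 1385972) - 3/(1094 + 3*1210) = (-2423807 - 1385972) - 3/(1094 + 3630) = -3809779 - 3/4724 = -17997395999/4724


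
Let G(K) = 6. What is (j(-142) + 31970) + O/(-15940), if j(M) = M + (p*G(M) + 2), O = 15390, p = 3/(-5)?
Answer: 253648713/7970 ≈ 31825.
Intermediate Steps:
p = -⅗ (p = 3*(-⅕) = -⅗ ≈ -0.60000)
j(M) = -8/5 + M (j(M) = M + (-⅗*6 + 2) = M + (-18/5 + 2) = M - 8/5 = -8/5 + M)
(j(-142) + 31970) + O/(-15940) = ((-8/5 - 142) + 31970) + 15390/(-15940) = (-718/5 + 31970) + 15390*(-1/15940) = 159132/5 - 1539/1594 = 253648713/7970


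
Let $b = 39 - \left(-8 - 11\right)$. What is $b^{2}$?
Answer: $3364$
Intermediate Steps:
$b = 58$ ($b = 39 - \left(-8 - 11\right) = 39 - -19 = 39 + 19 = 58$)
$b^{2} = 58^{2} = 3364$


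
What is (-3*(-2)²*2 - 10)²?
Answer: 1156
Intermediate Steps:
(-3*(-2)²*2 - 10)² = (-3*4*2 - 10)² = (-12*2 - 10)² = (-24 - 10)² = (-34)² = 1156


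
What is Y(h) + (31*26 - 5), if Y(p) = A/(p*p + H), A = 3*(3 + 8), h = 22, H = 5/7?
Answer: 906008/1131 ≈ 801.07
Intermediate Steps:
H = 5/7 (H = 5*(⅐) = 5/7 ≈ 0.71429)
A = 33 (A = 3*11 = 33)
Y(p) = 33/(5/7 + p²) (Y(p) = 33/(p*p + 5/7) = 33/(p² + 5/7) = 33/(5/7 + p²))
Y(h) + (31*26 - 5) = 231/(5 + 7*22²) + (31*26 - 5) = 231/(5 + 7*484) + (806 - 5) = 231/(5 + 3388) + 801 = 231/3393 + 801 = 231*(1/3393) + 801 = 77/1131 + 801 = 906008/1131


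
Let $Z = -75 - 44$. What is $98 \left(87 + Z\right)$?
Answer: $-3136$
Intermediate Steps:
$Z = -119$
$98 \left(87 + Z\right) = 98 \left(87 - 119\right) = 98 \left(-32\right) = -3136$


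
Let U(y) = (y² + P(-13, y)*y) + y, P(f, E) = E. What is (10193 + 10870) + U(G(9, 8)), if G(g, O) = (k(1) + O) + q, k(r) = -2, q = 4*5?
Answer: 22441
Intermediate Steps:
q = 20
G(g, O) = 18 + O (G(g, O) = (-2 + O) + 20 = 18 + O)
U(y) = y + 2*y² (U(y) = (y² + y*y) + y = (y² + y²) + y = 2*y² + y = y + 2*y²)
(10193 + 10870) + U(G(9, 8)) = (10193 + 10870) + (18 + 8)*(1 + 2*(18 + 8)) = 21063 + 26*(1 + 2*26) = 21063 + 26*(1 + 52) = 21063 + 26*53 = 21063 + 1378 = 22441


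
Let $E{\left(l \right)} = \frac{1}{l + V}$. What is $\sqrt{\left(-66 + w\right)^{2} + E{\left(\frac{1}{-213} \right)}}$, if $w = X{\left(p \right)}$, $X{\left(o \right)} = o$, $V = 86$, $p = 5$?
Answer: $\frac{\sqrt{1248445873090}}{18317} \approx 61.0$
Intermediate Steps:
$w = 5$
$E{\left(l \right)} = \frac{1}{86 + l}$ ($E{\left(l \right)} = \frac{1}{l + 86} = \frac{1}{86 + l}$)
$\sqrt{\left(-66 + w\right)^{2} + E{\left(\frac{1}{-213} \right)}} = \sqrt{\left(-66 + 5\right)^{2} + \frac{1}{86 + \frac{1}{-213}}} = \sqrt{\left(-61\right)^{2} + \frac{1}{86 - \frac{1}{213}}} = \sqrt{3721 + \frac{1}{\frac{18317}{213}}} = \sqrt{3721 + \frac{213}{18317}} = \sqrt{\frac{68157770}{18317}} = \frac{\sqrt{1248445873090}}{18317}$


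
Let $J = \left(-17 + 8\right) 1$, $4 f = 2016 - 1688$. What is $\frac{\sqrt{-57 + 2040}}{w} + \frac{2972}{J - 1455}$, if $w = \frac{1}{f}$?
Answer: $- \frac{743}{366} + 82 \sqrt{1983} \approx 3649.5$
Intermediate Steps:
$f = 82$ ($f = \frac{2016 - 1688}{4} = \frac{1}{4} \cdot 328 = 82$)
$J = -9$ ($J = \left(-9\right) 1 = -9$)
$w = \frac{1}{82} \approx 0.012195$
$\frac{\sqrt{-57 + 2040}}{w} + \frac{2972}{J - 1455} = \sqrt{-57 + 2040} \frac{1}{\frac{1}{82}} + \frac{2972}{-9 - 1455} = \sqrt{1983} \cdot 82 + \frac{2972}{-1464} = 82 \sqrt{1983} + 2972 \left(- \frac{1}{1464}\right) = 82 \sqrt{1983} - \frac{743}{366} = - \frac{743}{366} + 82 \sqrt{1983}$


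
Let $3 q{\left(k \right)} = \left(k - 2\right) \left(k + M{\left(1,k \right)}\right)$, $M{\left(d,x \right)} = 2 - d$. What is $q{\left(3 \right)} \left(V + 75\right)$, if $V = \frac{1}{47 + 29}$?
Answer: $\frac{5701}{57} \approx 100.02$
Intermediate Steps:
$V = \frac{1}{76} \approx 0.013158$
$q{\left(k \right)} = \frac{\left(1 + k\right) \left(-2 + k\right)}{3}$ ($q{\left(k \right)} = \frac{\left(k - 2\right) \left(k + \left(2 - 1\right)\right)}{3} = \frac{\left(-2 + k\right) \left(k + \left(2 - 1\right)\right)}{3} = \frac{\left(-2 + k\right) \left(k + 1\right)}{3} = \frac{\left(-2 + k\right) \left(1 + k\right)}{3} = \frac{\left(1 + k\right) \left(-2 + k\right)}{3}$)
$q{\left(3 \right)} \left(V + 75\right) = \left(- \frac{2}{3} - 1 + \frac{3^{2}}{3}\right) \left(\frac{1}{76} + 75\right) = \left(- \frac{2}{3} - 1 + \frac{1}{3} \cdot 9\right) \frac{5701}{76} = \left(- \frac{2}{3} - 1 + 3\right) \frac{5701}{76} = \frac{4}{3} \cdot \frac{5701}{76} = \frac{5701}{57}$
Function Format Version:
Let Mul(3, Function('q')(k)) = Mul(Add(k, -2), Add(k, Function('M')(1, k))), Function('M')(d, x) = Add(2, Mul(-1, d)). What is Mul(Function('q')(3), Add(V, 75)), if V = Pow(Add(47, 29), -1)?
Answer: Rational(5701, 57) ≈ 100.02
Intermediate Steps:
V = Rational(1, 76) (V = Pow(76, -1) = Rational(1, 76) ≈ 0.013158)
Function('q')(k) = Mul(Rational(1, 3), Add(1, k), Add(-2, k)) (Function('q')(k) = Mul(Rational(1, 3), Mul(Add(k, -2), Add(k, Add(2, Mul(-1, 1))))) = Mul(Rational(1, 3), Mul(Add(-2, k), Add(k, Add(2, -1)))) = Mul(Rational(1, 3), Mul(Add(-2, k), Add(k, 1))) = Mul(Rational(1, 3), Mul(Add(-2, k), Add(1, k))) = Mul(Rational(1, 3), Mul(Add(1, k), Add(-2, k))) = Mul(Rational(1, 3), Add(1, k), Add(-2, k)))
Mul(Function('q')(3), Add(V, 75)) = Mul(Add(Rational(-2, 3), Mul(Rational(-1, 3), 3), Mul(Rational(1, 3), Pow(3, 2))), Add(Rational(1, 76), 75)) = Mul(Add(Rational(-2, 3), -1, Mul(Rational(1, 3), 9)), Rational(5701, 76)) = Mul(Add(Rational(-2, 3), -1, 3), Rational(5701, 76)) = Mul(Rational(4, 3), Rational(5701, 76)) = Rational(5701, 57)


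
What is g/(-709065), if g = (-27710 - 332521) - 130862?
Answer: 491093/709065 ≈ 0.69259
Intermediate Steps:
g = -491093 (g = -360231 - 130862 = -491093)
g/(-709065) = -491093/(-709065) = -491093*(-1/709065) = 491093/709065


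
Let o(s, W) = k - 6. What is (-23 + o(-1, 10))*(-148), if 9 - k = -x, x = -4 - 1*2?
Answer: 3848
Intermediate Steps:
x = -6 (x = -4 - 2 = -6)
k = 3 (k = 9 - (-1)*(-6) = 9 - 1*6 = 9 - 6 = 3)
o(s, W) = -3 (o(s, W) = 3 - 6 = -3)
(-23 + o(-1, 10))*(-148) = (-23 - 3)*(-148) = -26*(-148) = 3848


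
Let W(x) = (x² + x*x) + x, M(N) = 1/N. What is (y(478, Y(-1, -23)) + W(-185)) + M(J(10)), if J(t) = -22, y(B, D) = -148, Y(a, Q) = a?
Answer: 1498573/22 ≈ 68117.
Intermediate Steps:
W(x) = x + 2*x² (W(x) = (x² + x²) + x = 2*x² + x = x + 2*x²)
(y(478, Y(-1, -23)) + W(-185)) + M(J(10)) = (-148 - 185*(1 + 2*(-185))) + 1/(-22) = (-148 - 185*(1 - 370)) - 1/22 = (-148 - 185*(-369)) - 1/22 = (-148 + 68265) - 1/22 = 68117 - 1/22 = 1498573/22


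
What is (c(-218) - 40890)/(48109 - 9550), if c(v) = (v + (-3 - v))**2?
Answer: -13627/12853 ≈ -1.0602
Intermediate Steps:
c(v) = 9 (c(v) = (-3)**2 = 9)
(c(-218) - 40890)/(48109 - 9550) = (9 - 40890)/(48109 - 9550) = -40881/38559 = -40881*1/38559 = -13627/12853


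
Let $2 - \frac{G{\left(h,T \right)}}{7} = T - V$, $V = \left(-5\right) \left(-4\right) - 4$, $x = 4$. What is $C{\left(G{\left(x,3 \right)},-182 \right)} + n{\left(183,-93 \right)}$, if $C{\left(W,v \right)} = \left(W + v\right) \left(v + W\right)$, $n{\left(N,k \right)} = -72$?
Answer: $5857$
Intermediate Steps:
$V = 16$ ($V = 20 - 4 = 16$)
$G{\left(h,T \right)} = 126 - 7 T$ ($G{\left(h,T \right)} = 14 - 7 \left(T - 16\right) = 14 - 7 \left(-16 + T\right) = 14 - \left(-112 + 7 T\right) = 126 - 7 T$)
$C{\left(W,v \right)} = \left(W + v\right)^{2}$ ($C{\left(W,v \right)} = \left(W + v\right) \left(W + v\right) = \left(W + v\right)^{2}$)
$C{\left(G{\left(x,3 \right)},-182 \right)} + n{\left(183,-93 \right)} = \left(\left(126 - 21\right) - 182\right)^{2} - 72 = \left(105 - 182\right)^{2} - 72 = \left(-77\right)^{2} - 72 = 5929 - 72 = 5857$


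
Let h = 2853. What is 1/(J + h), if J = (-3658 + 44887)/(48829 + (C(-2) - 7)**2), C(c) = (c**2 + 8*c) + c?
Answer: 49270/140608539 ≈ 0.00035041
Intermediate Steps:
C(c) = c**2 + 9*c
J = 41229/49270 (J = (-3658 + 44887)/(48829 + (-2*(9 - 2) - 7)**2) = 41229/(48829 + (-2*7 - 7)**2) = 41229/(48829 + (-14 - 7)**2) = 41229/(48829 + (-21)**2) = 41229/(48829 + 441) = 41229/49270 ≈ 0.83680)
1/(J + h) = 1/(41229/49270 + 2853) = 1/(140608539/49270) = 49270/140608539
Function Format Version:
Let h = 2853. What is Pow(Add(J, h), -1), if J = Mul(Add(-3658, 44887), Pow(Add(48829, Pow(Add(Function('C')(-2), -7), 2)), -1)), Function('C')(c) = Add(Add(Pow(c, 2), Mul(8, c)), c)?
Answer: Rational(49270, 140608539) ≈ 0.00035041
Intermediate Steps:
Function('C')(c) = Add(Pow(c, 2), Mul(9, c))
J = Rational(41229, 49270) (J = Mul(Add(-3658, 44887), Pow(Add(48829, Pow(Add(Mul(-2, Add(9, -2)), -7), 2)), -1)) = Mul(41229, Pow(Add(48829, Pow(Add(Mul(-2, 7), -7), 2)), -1)) = Mul(41229, Pow(Add(48829, Pow(Add(-14, -7), 2)), -1)) = Mul(41229, Pow(Add(48829, Pow(-21, 2)), -1)) = Mul(41229, Pow(Add(48829, 441), -1)) = Mul(41229, Pow(49270, -1)) = Mul(41229, Rational(1, 49270)) = Rational(41229, 49270) ≈ 0.83680)
Pow(Add(J, h), -1) = Pow(Add(Rational(41229, 49270), 2853), -1) = Pow(Rational(140608539, 49270), -1) = Rational(49270, 140608539)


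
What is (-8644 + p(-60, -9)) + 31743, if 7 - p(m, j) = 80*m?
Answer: 27906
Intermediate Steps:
p(m, j) = 7 - 80*m
(-8644 + p(-60, -9)) + 31743 = (-8644 + (7 - 80*(-60))) + 31743 = (-8644 + (7 + 4800)) + 31743 = (-8644 + 4807) + 31743 = -3837 + 31743 = 27906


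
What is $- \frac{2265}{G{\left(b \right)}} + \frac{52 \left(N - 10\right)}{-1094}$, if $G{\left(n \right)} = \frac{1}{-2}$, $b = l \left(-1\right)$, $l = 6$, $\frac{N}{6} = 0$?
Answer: $\frac{2478170}{547} \approx 4530.5$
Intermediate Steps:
$N = 0$ ($N = 6 \cdot 0 = 0$)
$b = -6$ ($b = 6 \left(-1\right) = -6$)
$G{\left(n \right)} = - \frac{1}{2}$
$- \frac{2265}{G{\left(b \right)}} + \frac{52 \left(N - 10\right)}{-1094} = - \frac{2265}{- \frac{1}{2}} + \frac{52 \left(0 - 10\right)}{-1094} = \left(-2265\right) \left(-2\right) + 52 \left(-10\right) \left(- \frac{1}{1094}\right) = 4530 - - \frac{260}{547} = 4530 + \frac{260}{547} = \frac{2478170}{547}$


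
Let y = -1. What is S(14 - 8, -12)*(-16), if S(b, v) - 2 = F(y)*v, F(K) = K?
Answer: -224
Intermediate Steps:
S(b, v) = 2 - v
S(14 - 8, -12)*(-16) = (2 - 1*(-12))*(-16) = (2 + 12)*(-16) = 14*(-16) = -224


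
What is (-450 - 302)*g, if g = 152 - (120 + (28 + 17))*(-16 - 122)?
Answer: -17237344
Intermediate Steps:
g = 22922 (g = 152 - (120 + 45)*(-138) = 152 - 165*(-138) = 152 - 1*(-22770) = 152 + 22770 = 22922)
(-450 - 302)*g = (-450 - 302)*22922 = -752*22922 = -17237344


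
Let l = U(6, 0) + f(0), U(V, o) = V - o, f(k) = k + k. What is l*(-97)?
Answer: -582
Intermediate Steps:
f(k) = 2*k
l = 6 (l = (6 - 1*0) + 2*0 = (6 + 0) + 0 = 6 + 0 = 6)
l*(-97) = 6*(-97) = -582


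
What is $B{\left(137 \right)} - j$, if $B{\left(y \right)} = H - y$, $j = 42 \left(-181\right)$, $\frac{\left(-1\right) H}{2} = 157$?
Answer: $7151$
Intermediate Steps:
$H = -314$ ($H = \left(-2\right) 157 = -314$)
$j = -7602$
$B{\left(y \right)} = -314 - y$
$B{\left(137 \right)} - j = \left(-314 - 137\right) - -7602 = \left(-314 - 137\right) + 7602 = -451 + 7602 = 7151$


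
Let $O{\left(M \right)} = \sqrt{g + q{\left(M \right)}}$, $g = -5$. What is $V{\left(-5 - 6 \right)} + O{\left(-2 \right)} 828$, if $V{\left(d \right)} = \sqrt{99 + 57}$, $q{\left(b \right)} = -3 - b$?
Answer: $2 \sqrt{39} + 828 i \sqrt{6} \approx 12.49 + 2028.2 i$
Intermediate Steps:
$O{\left(M \right)} = \sqrt{-8 - M}$ ($O{\left(M \right)} = \sqrt{-5 - \left(3 + M\right)} = \sqrt{-8 - M}$)
$V{\left(d \right)} = 2 \sqrt{39}$ ($V{\left(d \right)} = \sqrt{156} = 2 \sqrt{39}$)
$V{\left(-5 - 6 \right)} + O{\left(-2 \right)} 828 = 2 \sqrt{39} + \sqrt{-8 - -2} \cdot 828 = 2 \sqrt{39} + \sqrt{-8 + 2} \cdot 828 = 2 \sqrt{39} + \sqrt{-6} \cdot 828 = 2 \sqrt{39} + i \sqrt{6} \cdot 828 = 2 \sqrt{39} + 828 i \sqrt{6}$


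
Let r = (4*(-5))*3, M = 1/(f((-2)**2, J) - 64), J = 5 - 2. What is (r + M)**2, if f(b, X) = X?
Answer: 13402921/3721 ≈ 3602.0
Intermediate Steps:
J = 3
M = -1/61 (M = 1/(3 - 64) = 1/(-61) = -1/61 ≈ -0.016393)
r = -60 (r = -20*3 = -60)
(r + M)**2 = (-60 - 1/61)**2 = (-3661/61)**2 = 13402921/3721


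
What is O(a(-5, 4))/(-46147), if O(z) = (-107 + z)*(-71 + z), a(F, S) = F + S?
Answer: -7776/46147 ≈ -0.16850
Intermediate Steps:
O(a(-5, 4))/(-46147) = (7597 + (-5 + 4)² - 178*(-5 + 4))/(-46147) = (7597 + (-1)² - 178*(-1))*(-1/46147) = (7597 + 1 + 178)*(-1/46147) = 7776*(-1/46147) = -7776/46147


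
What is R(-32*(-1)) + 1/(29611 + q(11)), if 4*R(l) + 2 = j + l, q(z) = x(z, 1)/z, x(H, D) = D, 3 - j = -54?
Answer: 14168929/651444 ≈ 21.750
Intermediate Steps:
j = 57 (j = 3 - 1*(-54) = 3 + 54 = 57)
q(z) = 1/z
R(l) = 55/4 + l/4 (R(l) = -1/2 + (57 + l)/4 = -1/2 + (57/4 + l/4) = 55/4 + l/4)
R(-32*(-1)) + 1/(29611 + q(11)) = (55/4 + (-32*(-1))/4) + 1/(29611 + 1/11) = (55/4 + (1/4)*32) + 1/(29611 + 1/11) = (55/4 + 8) + 1/(325722/11) = 87/4 + 11/325722 = 14168929/651444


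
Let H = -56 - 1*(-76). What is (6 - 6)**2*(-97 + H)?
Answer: 0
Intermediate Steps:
H = 20 (H = -56 + 76 = 20)
(6 - 6)**2*(-97 + H) = (6 - 6)**2*(-97 + 20) = 0**2*(-77) = 0*(-77) = 0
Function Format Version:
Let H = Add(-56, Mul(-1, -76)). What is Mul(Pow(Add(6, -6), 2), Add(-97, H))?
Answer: 0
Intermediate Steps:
H = 20 (H = Add(-56, 76) = 20)
Mul(Pow(Add(6, -6), 2), Add(-97, H)) = Mul(Pow(Add(6, -6), 2), Add(-97, 20)) = Mul(Pow(0, 2), -77) = Mul(0, -77) = 0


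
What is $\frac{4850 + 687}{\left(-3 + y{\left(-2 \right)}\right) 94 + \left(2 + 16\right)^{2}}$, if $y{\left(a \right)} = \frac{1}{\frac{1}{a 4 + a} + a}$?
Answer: $- \frac{116277}{58} \approx -2004.8$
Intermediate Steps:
$y{\left(a \right)} = \frac{1}{a + \frac{1}{5 a}}$ ($y{\left(a \right)} = \frac{1}{\frac{1}{4 a + a} + a} = \frac{1}{\frac{1}{5 a} + a} = \frac{1}{a + \frac{1}{5 a}}$)
$\frac{4850 + 687}{\left(-3 + y{\left(-2 \right)}\right) 94 + \left(2 + 16\right)^{2}} = \frac{4850 + 687}{\left(-3 + 5 \left(-2\right) \frac{1}{1 + 5 \left(-2\right)^{2}}\right) 94 + \left(2 + 16\right)^{2}} = \frac{5537}{\left(-3 + 5 \left(-2\right) \frac{1}{1 + 5 \cdot 4}\right) 94 + 18^{2}} = \frac{5537}{\left(-3 + 5 \left(-2\right) \frac{1}{1 + 20}\right) 94 + 324} = \frac{5537}{\left(-3 + 5 \left(-2\right) \frac{1}{21}\right) 94 + 324} = \frac{5537}{\left(-3 - \frac{10}{21}\right) 94 + 324} = \frac{5537}{\left(- \frac{73}{21}\right) 94 + 324} = \frac{5537}{- \frac{6862}{21} + 324} = \frac{5537}{- \frac{58}{21}} = 5537 \left(- \frac{21}{58}\right) = - \frac{116277}{58}$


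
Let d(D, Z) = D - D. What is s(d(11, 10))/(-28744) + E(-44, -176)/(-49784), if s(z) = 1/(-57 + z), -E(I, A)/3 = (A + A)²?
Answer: 76126995535/10195812984 ≈ 7.4665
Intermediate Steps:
d(D, Z) = 0
E(I, A) = -12*A² (E(I, A) = -3*(A + A)² = -3*4*A² = -12*A²)
s(d(11, 10))/(-28744) + E(-44, -176)/(-49784) = 1/((-57 + 0)*(-28744)) - 12*(-176)²/(-49784) = -1/28744/(-57) - 12*30976*(-1/49784) = -1/57*(-1/28744) - 371712*(-1/49784) = 1/1638408 + 46464/6223 = 76126995535/10195812984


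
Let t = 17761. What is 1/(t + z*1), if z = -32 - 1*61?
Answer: 1/17668 ≈ 5.6599e-5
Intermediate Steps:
z = -93 (z = -32 - 61 = -93)
1/(t + z*1) = 1/(17761 - 93*1) = 1/(17761 - 93) = 1/17668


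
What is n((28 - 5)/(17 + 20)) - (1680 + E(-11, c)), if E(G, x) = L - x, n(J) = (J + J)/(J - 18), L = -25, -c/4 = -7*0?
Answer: -1064211/643 ≈ -1655.1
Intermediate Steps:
c = 0 (c = -(-28)*0 = -4*0 = 0)
n(J) = 2*J/(-18 + J) (n(J) = (2*J)/(-18 + J) = 2*J/(-18 + J))
E(G, x) = -25 - x
n((28 - 5)/(17 + 20)) - (1680 + E(-11, c)) = 2*((28 - 5)/(17 + 20))/(-18 + (28 - 5)/(17 + 20)) - (1680 + (-25 - 1*0)) = 2*(23/37)/(-18 + 23/37) - (1680 + (-25 + 0)) = 2*(23*(1/37))/(-18 + 23*(1/37)) - (1680 - 25) = 2*(23/37)/(-18 + 23/37) - 1*1655 = 2*(23/37)/(-643/37) - 1655 = 2*(23/37)*(-37/643) - 1655 = -46/643 - 1655 = -1064211/643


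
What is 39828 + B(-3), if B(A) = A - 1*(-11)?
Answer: 39836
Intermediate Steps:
B(A) = 11 + A (B(A) = A + 11 = 11 + A)
39828 + B(-3) = 39828 + (11 - 3) = 39828 + 8 = 39836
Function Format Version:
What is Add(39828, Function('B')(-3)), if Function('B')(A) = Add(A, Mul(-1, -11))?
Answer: 39836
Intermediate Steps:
Function('B')(A) = Add(11, A) (Function('B')(A) = Add(A, 11) = Add(11, A))
Add(39828, Function('B')(-3)) = Add(39828, Add(11, -3)) = Add(39828, 8) = 39836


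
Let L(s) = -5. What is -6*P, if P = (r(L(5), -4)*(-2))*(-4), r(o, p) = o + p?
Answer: 432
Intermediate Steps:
P = -72 (P = ((-5 - 4)*(-2))*(-4) = -9*(-2)*(-4) = 18*(-4) = -72)
-6*P = -6*(-72) = 432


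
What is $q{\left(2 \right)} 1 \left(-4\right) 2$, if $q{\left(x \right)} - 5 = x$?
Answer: $-56$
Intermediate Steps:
$q{\left(x \right)} = 5 + x$
$q{\left(2 \right)} 1 \left(-4\right) 2 = \left(5 + 2\right) 1 \left(-4\right) 2 = 7 \left(-4\right) 2 = \left(-28\right) 2 = -56$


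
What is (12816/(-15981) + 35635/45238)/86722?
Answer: -3429091/20898512636372 ≈ -1.6408e-7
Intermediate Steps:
(12816/(-15981) + 35635/45238)/86722 = (12816*(-1/15981) + 35635*(1/45238))*(1/86722) = (-4272/5327 + 35635/45238)*(1/86722) = -3429091/240982826*1/86722 = -3429091/20898512636372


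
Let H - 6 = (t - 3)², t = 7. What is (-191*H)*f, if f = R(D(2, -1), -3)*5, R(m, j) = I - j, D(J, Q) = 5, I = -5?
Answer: 42020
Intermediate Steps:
R(m, j) = -5 - j
H = 22 (H = 6 + (7 - 3)² = 6 + 4² = 6 + 16 = 22)
f = -10 (f = (-5 - 1*(-3))*5 = (-5 + 3)*5 = -2*5 = -10)
(-191*H)*f = -191*22*(-10) = -4202*(-10) = 42020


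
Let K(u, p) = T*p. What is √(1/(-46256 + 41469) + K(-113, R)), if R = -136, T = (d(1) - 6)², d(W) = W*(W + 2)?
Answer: I*√28048416443/4787 ≈ 34.986*I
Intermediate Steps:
d(W) = W*(2 + W)
T = 9 (T = (1*(2 + 1) - 6)² = (1*3 - 6)² = (3 - 6)² = (-3)² = 9)
K(u, p) = 9*p
√(1/(-46256 + 41469) + K(-113, R)) = √(1/(-46256 + 41469) + 9*(-136)) = √(1/(-4787) - 1224) = √(-1/4787 - 1224) = √(-5859289/4787) = I*√28048416443/4787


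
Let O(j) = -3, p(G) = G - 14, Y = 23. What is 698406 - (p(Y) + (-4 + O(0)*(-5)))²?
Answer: 698006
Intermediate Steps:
p(G) = -14 + G
698406 - (p(Y) + (-4 + O(0)*(-5)))² = 698406 - ((-14 + 23) + (-4 - 3*(-5)))² = 698406 - (9 + (-4 + 15))² = 698406 - (9 + 11)² = 698406 - 1*20² = 698406 - 1*400 = 698406 - 400 = 698006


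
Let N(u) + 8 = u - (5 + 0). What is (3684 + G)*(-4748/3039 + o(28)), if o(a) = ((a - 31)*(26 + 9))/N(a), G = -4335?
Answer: 5646557/1013 ≈ 5574.1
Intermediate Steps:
N(u) = -13 + u (N(u) = -8 + (u - (5 + 0)) = -8 + (u - 1*5) = -8 + (u - 5) = -8 + (-5 + u) = -13 + u)
o(a) = (-1085 + 35*a)/(-13 + a) (o(a) = ((a - 31)*(26 + 9))/(-13 + a) = ((-31 + a)*35)/(-13 + a) = (-1085 + 35*a)/(-13 + a))
(3684 + G)*(-4748/3039 + o(28)) = (3684 - 4335)*(-4748/3039 + 35*(-31 + 28)/(-13 + 28)) = -651*(-4748*1/3039 + 35*(-3)/15) = -651*(-4748/3039 + 35*(1/15)*(-3)) = -651*(-4748/3039 - 7) = -651*(-26021/3039) = 5646557/1013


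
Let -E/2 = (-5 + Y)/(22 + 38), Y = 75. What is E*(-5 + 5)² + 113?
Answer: 113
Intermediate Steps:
E = -7/3 (E = -2*(-5 + 75)/(22 + 38) = -140/60 = -2*7/6 = -7/3 ≈ -2.3333)
E*(-5 + 5)² + 113 = -7*(-5 + 5)²/3 + 113 = -7/3*0² + 113 = -7/3*0 + 113 = 0 + 113 = 113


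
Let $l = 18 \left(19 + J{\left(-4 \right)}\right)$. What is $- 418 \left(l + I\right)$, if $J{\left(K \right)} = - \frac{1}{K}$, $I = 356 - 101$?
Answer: $-251427$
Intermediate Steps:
$I = 255$ ($I = 356 - 101 = 255$)
$l = \frac{693}{2}$ ($l = 18 \left(19 - \frac{1}{-4}\right) = 18 \left(19 - - \frac{1}{4}\right) = 18 \left(19 + \frac{1}{4}\right) = 18 \cdot \frac{77}{4} = \frac{693}{2} \approx 346.5$)
$- 418 \left(l + I\right) = - 418 \left(\frac{693}{2} + 255\right) = \left(-418\right) \frac{1203}{2} = -251427$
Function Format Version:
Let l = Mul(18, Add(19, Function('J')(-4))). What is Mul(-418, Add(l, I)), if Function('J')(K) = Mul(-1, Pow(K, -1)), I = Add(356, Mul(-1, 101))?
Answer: -251427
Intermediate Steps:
I = 255 (I = Add(356, -101) = 255)
l = Rational(693, 2) (l = Mul(18, Add(19, Mul(-1, Pow(-4, -1)))) = Mul(18, Add(19, Mul(-1, Rational(-1, 4)))) = Mul(18, Add(19, Rational(1, 4))) = Mul(18, Rational(77, 4)) = Rational(693, 2) ≈ 346.50)
Mul(-418, Add(l, I)) = Mul(-418, Add(Rational(693, 2), 255)) = Mul(-418, Rational(1203, 2)) = -251427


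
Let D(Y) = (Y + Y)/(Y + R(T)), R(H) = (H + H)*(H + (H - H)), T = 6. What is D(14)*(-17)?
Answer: -238/43 ≈ -5.5349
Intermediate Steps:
R(H) = 2*H**2 (R(H) = (2*H)*(H + 0) = (2*H)*H = 2*H**2)
D(Y) = 2*Y/(72 + Y) (D(Y) = (Y + Y)/(Y + 2*6**2) = (2*Y)/(Y + 2*36) = (2*Y)/(Y + 72) = (2*Y)/(72 + Y) = 2*Y/(72 + Y))
D(14)*(-17) = (2*14/(72 + 14))*(-17) = (2*14/86)*(-17) = (2*14*(1/86))*(-17) = (14/43)*(-17) = -238/43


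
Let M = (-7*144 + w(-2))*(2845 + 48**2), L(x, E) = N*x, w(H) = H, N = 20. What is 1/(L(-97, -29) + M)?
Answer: -1/5202430 ≈ -1.9222e-7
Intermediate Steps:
L(x, E) = 20*x
M = -5200490 (M = (-7*144 - 2)*(2845 + 48**2) = (-1008 - 2)*(2845 + 2304) = -1010*5149 = -5200490)
1/(L(-97, -29) + M) = 1/(20*(-97) - 5200490) = 1/(-1940 - 5200490) = 1/(-5202430) = -1/5202430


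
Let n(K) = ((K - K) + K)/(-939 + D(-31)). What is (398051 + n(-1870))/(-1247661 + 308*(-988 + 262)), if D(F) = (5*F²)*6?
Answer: -11102038571/41035163679 ≈ -0.27055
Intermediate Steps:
D(F) = 30*F²
n(K) = K/27891 (n(K) = ((K - K) + K)/(-939 + 30*(-31)²) = (0 + K)/(-939 + 30*961) = K/(-939 + 28830) = K/27891)
(398051 + n(-1870))/(-1247661 + 308*(-988 + 262)) = (398051 + (1/27891)*(-1870))/(-1247661 + 308*(-988 + 262)) = (398051 - 1870/27891)/(-1247661 + 308*(-726)) = 11102038571/(27891*(-1247661 - 223608)) = (11102038571/27891)/(-1471269) = (11102038571/27891)*(-1/1471269) = -11102038571/41035163679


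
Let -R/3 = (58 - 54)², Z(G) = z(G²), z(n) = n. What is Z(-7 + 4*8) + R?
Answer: 577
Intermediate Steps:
Z(G) = G²
R = -48 (R = -3*(58 - 54)² = -3*4² = -3*16 = -48)
Z(-7 + 4*8) + R = (-7 + 4*8)² - 48 = (-7 + 32)² - 48 = 25² - 48 = 625 - 48 = 577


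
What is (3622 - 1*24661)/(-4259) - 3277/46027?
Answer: 954405310/196028993 ≈ 4.8687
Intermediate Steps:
(3622 - 1*24661)/(-4259) - 3277/46027 = (3622 - 24661)*(-1/4259) - 3277*1/46027 = -21039*(-1/4259) - 3277/46027 = 21039/4259 - 3277/46027 = 954405310/196028993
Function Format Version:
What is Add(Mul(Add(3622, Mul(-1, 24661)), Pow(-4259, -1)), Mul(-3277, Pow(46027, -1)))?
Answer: Rational(954405310, 196028993) ≈ 4.8687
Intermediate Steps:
Add(Mul(Add(3622, Mul(-1, 24661)), Pow(-4259, -1)), Mul(-3277, Pow(46027, -1))) = Add(Mul(Add(3622, -24661), Rational(-1, 4259)), Mul(-3277, Rational(1, 46027))) = Add(Mul(-21039, Rational(-1, 4259)), Rational(-3277, 46027)) = Add(Rational(21039, 4259), Rational(-3277, 46027)) = Rational(954405310, 196028993)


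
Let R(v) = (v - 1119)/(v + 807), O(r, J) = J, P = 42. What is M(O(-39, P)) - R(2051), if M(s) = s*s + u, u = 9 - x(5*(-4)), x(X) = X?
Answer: 2561731/1429 ≈ 1792.7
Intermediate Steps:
R(v) = (-1119 + v)/(807 + v)
u = 29 (u = 9 - 5*(-4) = 9 - 1*(-20) = 9 + 20 = 29)
M(s) = 29 + s² (M(s) = s*s + 29 = s² + 29 = 29 + s²)
M(O(-39, P)) - R(2051) = (29 + 42²) - (-1119 + 2051)/(807 + 2051) = (29 + 1764) - 932/2858 = 1793 - 932/2858 = 1793 - 1*466/1429 = 1793 - 466/1429 = 2561731/1429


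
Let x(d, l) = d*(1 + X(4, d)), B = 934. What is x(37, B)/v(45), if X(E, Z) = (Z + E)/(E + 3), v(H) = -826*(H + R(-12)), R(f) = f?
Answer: -296/31801 ≈ -0.0093079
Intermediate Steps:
v(H) = 9912 - 826*H (v(H) = -826*(H - 12) = -826*(-12 + H) = 9912 - 826*H)
X(E, Z) = (E + Z)/(3 + E)
x(d, l) = d*(11/7 + d/7) (x(d, l) = d*(1 + (4 + d)/(3 + 4)) = d*(1 + (4 + d)/7) = d*(1 + (4/7 + d/7)) = d*(11/7 + d/7))
x(37, B)/v(45) = ((⅐)*37*(11 + 37))/(9912 - 826*45) = ((⅐)*37*48)/(9912 - 37170) = (1776/7)/(-27258) = (1776/7)*(-1/27258) = -296/31801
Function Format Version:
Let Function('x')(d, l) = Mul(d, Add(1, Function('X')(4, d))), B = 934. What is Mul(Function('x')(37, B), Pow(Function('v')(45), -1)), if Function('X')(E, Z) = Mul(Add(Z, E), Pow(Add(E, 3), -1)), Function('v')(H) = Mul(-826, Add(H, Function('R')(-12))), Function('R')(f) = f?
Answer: Rational(-296, 31801) ≈ -0.0093079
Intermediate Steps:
Function('v')(H) = Add(9912, Mul(-826, H)) (Function('v')(H) = Mul(-826, Add(H, -12)) = Mul(-826, Add(-12, H)) = Add(9912, Mul(-826, H)))
Function('X')(E, Z) = Mul(Pow(Add(3, E), -1), Add(E, Z)) (Function('X')(E, Z) = Mul(Add(E, Z), Pow(Add(3, E), -1)) = Mul(Pow(Add(3, E), -1), Add(E, Z)))
Function('x')(d, l) = Mul(d, Add(Rational(11, 7), Mul(Rational(1, 7), d))) (Function('x')(d, l) = Mul(d, Add(1, Mul(Pow(Add(3, 4), -1), Add(4, d)))) = Mul(d, Add(1, Mul(Pow(7, -1), Add(4, d)))) = Mul(d, Add(1, Mul(Rational(1, 7), Add(4, d)))) = Mul(d, Add(1, Add(Rational(4, 7), Mul(Rational(1, 7), d)))) = Mul(d, Add(Rational(11, 7), Mul(Rational(1, 7), d))))
Mul(Function('x')(37, B), Pow(Function('v')(45), -1)) = Mul(Mul(Rational(1, 7), 37, Add(11, 37)), Pow(Add(9912, Mul(-826, 45)), -1)) = Mul(Mul(Rational(1, 7), 37, 48), Pow(Add(9912, -37170), -1)) = Mul(Rational(1776, 7), Pow(-27258, -1)) = Mul(Rational(1776, 7), Rational(-1, 27258)) = Rational(-296, 31801)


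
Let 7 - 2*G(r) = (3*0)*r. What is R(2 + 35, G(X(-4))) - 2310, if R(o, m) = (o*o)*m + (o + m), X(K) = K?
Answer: 2522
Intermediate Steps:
G(r) = 7/2 (G(r) = 7/2 - 3*0*r/2 = 7/2 - 0*r = 7/2 - 1/2*0 = 7/2 + 0 = 7/2)
R(o, m) = m + o + m*o**2 (R(o, m) = o**2*m + (m + o) = m*o**2 + (m + o) = m + o + m*o**2)
R(2 + 35, G(X(-4))) - 2310 = (7/2 + (2 + 35) + 7*(2 + 35)**2/2) - 2310 = (7/2 + 37 + (7/2)*37**2) - 2310 = (7/2 + 37 + (7/2)*1369) - 2310 = (7/2 + 37 + 9583/2) - 2310 = 4832 - 2310 = 2522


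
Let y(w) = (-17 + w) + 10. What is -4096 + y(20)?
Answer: -4083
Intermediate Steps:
y(w) = -7 + w
-4096 + y(20) = -4096 + (-7 + 20) = -4096 + 13 = -4083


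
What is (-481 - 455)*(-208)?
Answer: 194688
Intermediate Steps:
(-481 - 455)*(-208) = -936*(-208) = 194688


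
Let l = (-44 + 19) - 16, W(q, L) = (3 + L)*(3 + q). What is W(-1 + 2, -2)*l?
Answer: -164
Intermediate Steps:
l = -41 (l = -25 - 16 = -41)
W(-1 + 2, -2)*l = (9 + 3*(-2) + 3*(-1 + 2) - 2*(-1 + 2))*(-41) = (9 - 6 + 3*1 - 2*1)*(-41) = (9 - 6 + 3 - 2)*(-41) = 4*(-41) = -164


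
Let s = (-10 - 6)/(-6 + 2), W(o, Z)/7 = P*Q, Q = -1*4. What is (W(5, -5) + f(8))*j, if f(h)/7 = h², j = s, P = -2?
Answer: 2016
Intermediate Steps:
Q = -4
W(o, Z) = 56 (W(o, Z) = 7*(-2*(-4)) = 7*8 = 56)
s = 4 (s = -16/(-4) = -16*(-¼) = 4)
j = 4
f(h) = 7*h²
(W(5, -5) + f(8))*j = (56 + 7*8²)*4 = (56 + 7*64)*4 = (56 + 448)*4 = 504*4 = 2016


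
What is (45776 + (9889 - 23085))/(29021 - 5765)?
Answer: 905/646 ≈ 1.4009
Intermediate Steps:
(45776 + (9889 - 23085))/(29021 - 5765) = (45776 - 13196)/23256 = 32580*(1/23256) = 905/646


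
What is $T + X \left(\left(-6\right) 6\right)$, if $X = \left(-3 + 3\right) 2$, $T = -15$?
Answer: $-15$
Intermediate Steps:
$X = 0$ ($X = 0 \cdot 2 = 0$)
$T + X \left(\left(-6\right) 6\right) = -15 + 0 \left(\left(-6\right) 6\right) = -15 + 0 \left(-36\right) = -15 + 0 = -15$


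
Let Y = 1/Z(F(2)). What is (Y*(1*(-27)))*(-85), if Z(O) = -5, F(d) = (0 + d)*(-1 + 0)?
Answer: -459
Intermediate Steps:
F(d) = -d (F(d) = d*(-1) = -d)
Y = -1/5 (Y = 1/(-5) = -1/5 ≈ -0.20000)
(Y*(1*(-27)))*(-85) = -(-27)/5*(-85) = -1/5*(-27)*(-85) = (27/5)*(-85) = -459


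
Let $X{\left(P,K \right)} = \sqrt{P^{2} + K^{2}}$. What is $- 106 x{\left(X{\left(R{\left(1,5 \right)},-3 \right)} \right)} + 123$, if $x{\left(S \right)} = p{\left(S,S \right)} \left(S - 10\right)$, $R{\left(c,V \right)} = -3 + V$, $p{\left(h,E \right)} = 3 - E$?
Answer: $4681 - 1378 \sqrt{13} \approx -287.45$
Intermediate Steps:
$X{\left(P,K \right)} = \sqrt{K^{2} + P^{2}}$
$x{\left(S \right)} = \left(-10 + S\right) \left(3 - S\right)$ ($x{\left(S \right)} = \left(3 - S\right) \left(S - 10\right) = \left(3 - S\right) \left(-10 + S\right) = \left(-10 + S\right) \left(3 - S\right)$)
$- 106 x{\left(X{\left(R{\left(1,5 \right)},-3 \right)} \right)} + 123 = - 106 \left(- \left(-10 + \sqrt{\left(-3\right)^{2} + \left(-3 + 5\right)^{2}}\right) \left(-3 + \sqrt{\left(-3\right)^{2} + \left(-3 + 5\right)^{2}}\right)\right) + 123 = - 106 \left(- \left(-10 + \sqrt{9 + 2^{2}}\right) \left(-3 + \sqrt{9 + 2^{2}}\right)\right) + 123 = - 106 \left(- \left(-10 + \sqrt{9 + 4}\right) \left(-3 + \sqrt{9 + 4}\right)\right) + 123 = - 106 \left(- \left(-10 + \sqrt{13}\right) \left(-3 + \sqrt{13}\right)\right) + 123 = 106 \left(-10 + \sqrt{13}\right) \left(-3 + \sqrt{13}\right) + 123 = 123 + 106 \left(-10 + \sqrt{13}\right) \left(-3 + \sqrt{13}\right)$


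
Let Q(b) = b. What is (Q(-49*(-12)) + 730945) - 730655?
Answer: 878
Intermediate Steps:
(Q(-49*(-12)) + 730945) - 730655 = (-49*(-12) + 730945) - 730655 = (588 + 730945) - 730655 = 731533 - 730655 = 878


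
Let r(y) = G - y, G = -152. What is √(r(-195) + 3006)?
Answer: √3049 ≈ 55.218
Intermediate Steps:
r(y) = -152 - y
√(r(-195) + 3006) = √((-152 - 1*(-195)) + 3006) = √((-152 + 195) + 3006) = √(43 + 3006) = √3049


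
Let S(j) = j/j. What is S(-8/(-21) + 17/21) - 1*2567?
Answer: -2566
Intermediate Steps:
S(j) = 1
S(-8/(-21) + 17/21) - 1*2567 = 1 - 1*2567 = 1 - 2567 = -2566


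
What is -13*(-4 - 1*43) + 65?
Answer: 676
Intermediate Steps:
-13*(-4 - 1*43) + 65 = -13*(-4 - 43) + 65 = -13*(-47) + 65 = 611 + 65 = 676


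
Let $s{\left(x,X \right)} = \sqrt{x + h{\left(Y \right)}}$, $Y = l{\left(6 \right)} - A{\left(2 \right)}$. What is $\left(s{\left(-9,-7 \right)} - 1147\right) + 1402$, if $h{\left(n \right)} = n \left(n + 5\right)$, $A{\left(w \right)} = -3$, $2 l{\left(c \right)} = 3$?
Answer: $255 + \frac{3 \sqrt{15}}{2} \approx 260.81$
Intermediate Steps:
$l{\left(c \right)} = \frac{3}{2}$ ($l{\left(c \right)} = \frac{1}{2} \cdot 3 = \frac{3}{2}$)
$Y = \frac{9}{2}$ ($Y = \frac{3}{2} - -3 = \frac{3}{2} + 3 = \frac{9}{2} \approx 4.5$)
$h{\left(n \right)} = n \left(5 + n\right)$
$s{\left(x,X \right)} = \sqrt{\frac{171}{4} + x}$ ($s{\left(x,X \right)} = \sqrt{x + \frac{9 \left(5 + \frac{9}{2}\right)}{2}} = \sqrt{x + \frac{9}{2} \cdot \frac{19}{2}} = \sqrt{x + \frac{171}{4}} = \sqrt{\frac{171}{4} + x}$)
$\left(s{\left(-9,-7 \right)} - 1147\right) + 1402 = \left(\frac{\sqrt{171 + 4 \left(-9\right)}}{2} - 1147\right) + 1402 = \left(\frac{\sqrt{171 - 36}}{2} - 1147\right) + 1402 = \left(\frac{\sqrt{135}}{2} - 1147\right) + 1402 = \left(\frac{3 \sqrt{15}}{2} - 1147\right) + 1402 = \left(-1147 + \frac{3 \sqrt{15}}{2}\right) + 1402 = 255 + \frac{3 \sqrt{15}}{2}$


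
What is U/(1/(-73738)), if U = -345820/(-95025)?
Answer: -728573576/2715 ≈ -2.6835e+5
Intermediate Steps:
U = 69164/19005 (U = -345820*(-1/95025) = 69164/19005 ≈ 3.6393)
U/(1/(-73738)) = 69164/(19005*(1/(-73738))) = 69164/(19005*(-1/73738)) = (69164/19005)*(-73738) = -728573576/2715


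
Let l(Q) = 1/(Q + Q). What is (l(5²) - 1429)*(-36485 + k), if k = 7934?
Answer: 2039940399/50 ≈ 4.0799e+7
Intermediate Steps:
l(Q) = 1/(2*Q)
(l(5²) - 1429)*(-36485 + k) = (1/(2*(5²)) - 1429)*(-36485 + 7934) = ((½)/25 - 1429)*(-28551) = ((½)*(1/25) - 1429)*(-28551) = (1/50 - 1429)*(-28551) = -71449/50*(-28551) = 2039940399/50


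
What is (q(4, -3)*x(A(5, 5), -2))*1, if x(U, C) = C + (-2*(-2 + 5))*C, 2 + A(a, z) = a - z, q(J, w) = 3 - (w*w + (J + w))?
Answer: -70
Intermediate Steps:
q(J, w) = 3 - J - w - w² (q(J, w) = 3 - (w² + (J + w)) = 3 - (J + w + w²) = 3 + (-J - w - w²) = 3 - J - w - w²)
A(a, z) = -2 + a - z (A(a, z) = -2 + (a - z) = -2 + a - z)
x(U, C) = -5*C (x(U, C) = C + (-2*3)*C = C - 6*C = -5*C)
(q(4, -3)*x(A(5, 5), -2))*1 = ((3 - 1*4 - 1*(-3) - 1*(-3)²)*(-5*(-2)))*1 = ((3 - 4 + 3 - 1*9)*10)*1 = ((3 - 4 + 3 - 9)*10)*1 = -7*10*1 = -70*1 = -70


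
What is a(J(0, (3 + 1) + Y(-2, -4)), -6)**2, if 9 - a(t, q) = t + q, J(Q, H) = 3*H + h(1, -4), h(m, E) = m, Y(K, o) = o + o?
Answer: 676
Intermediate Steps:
Y(K, o) = 2*o
J(Q, H) = 1 + 3*H (J(Q, H) = 3*H + 1 = 1 + 3*H)
a(t, q) = 9 - q - t (a(t, q) = 9 - (t + q) = 9 - (q + t) = 9 + (-q - t) = 9 - q - t)
a(J(0, (3 + 1) + Y(-2, -4)), -6)**2 = (9 - 1*(-6) - (1 + 3*((3 + 1) + 2*(-4))))**2 = (9 + 6 - (1 + 3*(4 - 8)))**2 = (9 + 6 - (1 + 3*(-4)))**2 = (9 + 6 - (1 - 12))**2 = (9 + 6 - 1*(-11))**2 = (9 + 6 + 11)**2 = 26**2 = 676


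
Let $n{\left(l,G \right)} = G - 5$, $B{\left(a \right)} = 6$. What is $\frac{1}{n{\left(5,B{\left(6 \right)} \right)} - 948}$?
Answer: $- \frac{1}{947} \approx -0.001056$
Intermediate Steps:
$n{\left(l,G \right)} = -5 + G$
$\frac{1}{n{\left(5,B{\left(6 \right)} \right)} - 948} = \frac{1}{\left(-5 + 6\right) - 948} = \frac{1}{1 - 948} = \frac{1}{-947} = - \frac{1}{947}$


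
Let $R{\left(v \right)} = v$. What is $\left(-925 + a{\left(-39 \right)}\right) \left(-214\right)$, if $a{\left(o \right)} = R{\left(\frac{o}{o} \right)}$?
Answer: $197736$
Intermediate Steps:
$a{\left(o \right)} = 1$ ($a{\left(o \right)} = \frac{o}{o} = 1$)
$\left(-925 + a{\left(-39 \right)}\right) \left(-214\right) = \left(-925 + 1\right) \left(-214\right) = \left(-924\right) \left(-214\right) = 197736$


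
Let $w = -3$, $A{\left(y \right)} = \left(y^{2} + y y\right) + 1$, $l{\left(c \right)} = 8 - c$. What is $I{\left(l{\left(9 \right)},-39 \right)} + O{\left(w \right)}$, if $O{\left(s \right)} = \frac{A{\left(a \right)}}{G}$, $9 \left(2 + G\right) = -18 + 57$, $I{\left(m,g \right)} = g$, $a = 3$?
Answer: $- \frac{216}{7} \approx -30.857$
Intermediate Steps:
$A{\left(y \right)} = 1 + 2 y^{2}$ ($A{\left(y \right)} = \left(y^{2} + y^{2}\right) + 1 = 2 y^{2} + 1 = 1 + 2 y^{2}$)
$G = \frac{7}{3}$ ($G = -2 + \frac{-18 + 57}{9} = -2 + \frac{1}{9} \cdot 39 = -2 + \frac{13}{3} = \frac{7}{3} \approx 2.3333$)
$O{\left(s \right)} = \frac{57}{7}$ ($O{\left(s \right)} = \frac{1 + 2 \cdot 3^{2}}{\frac{7}{3}} = \left(1 + 2 \cdot 9\right) \frac{3}{7} = \left(1 + 18\right) \frac{3}{7} = 19 \cdot \frac{3}{7} = \frac{57}{7}$)
$I{\left(l{\left(9 \right)},-39 \right)} + O{\left(w \right)} = -39 + \frac{57}{7} = - \frac{216}{7}$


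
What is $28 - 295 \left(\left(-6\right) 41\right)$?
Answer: $72598$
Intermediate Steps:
$28 - 295 \left(\left(-6\right) 41\right) = 28 - -72570 = 28 + 72570 = 72598$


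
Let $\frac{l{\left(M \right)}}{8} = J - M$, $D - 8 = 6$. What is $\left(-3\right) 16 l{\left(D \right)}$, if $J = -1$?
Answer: $5760$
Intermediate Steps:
$D = 14$ ($D = 8 + 6 = 14$)
$l{\left(M \right)} = -8 - 8 M$ ($l{\left(M \right)} = 8 \left(-1 - M\right) = -8 - 8 M$)
$\left(-3\right) 16 l{\left(D \right)} = \left(-3\right) 16 \left(-8 - 112\right) = - 48 \left(-8 - 112\right) = \left(-48\right) \left(-120\right) = 5760$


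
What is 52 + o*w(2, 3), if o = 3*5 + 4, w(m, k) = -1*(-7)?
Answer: 185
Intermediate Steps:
w(m, k) = 7
o = 19 (o = 15 + 4 = 19)
52 + o*w(2, 3) = 52 + 19*7 = 52 + 133 = 185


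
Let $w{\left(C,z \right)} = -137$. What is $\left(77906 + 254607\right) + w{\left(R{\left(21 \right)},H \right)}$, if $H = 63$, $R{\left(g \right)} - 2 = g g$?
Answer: $332376$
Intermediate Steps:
$R{\left(g \right)} = 2 + g^{2}$ ($R{\left(g \right)} = 2 + g g = 2 + g^{2}$)
$\left(77906 + 254607\right) + w{\left(R{\left(21 \right)},H \right)} = \left(77906 + 254607\right) - 137 = 332513 - 137 = 332376$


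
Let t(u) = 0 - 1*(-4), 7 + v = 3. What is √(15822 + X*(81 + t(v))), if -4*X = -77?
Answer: √69833/2 ≈ 132.13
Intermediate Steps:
X = 77/4 (X = -¼*(-77) = 77/4 ≈ 19.250)
v = -4 (v = -7 + 3 = -4)
t(u) = 4 (t(u) = 0 + 4 = 4)
√(15822 + X*(81 + t(v))) = √(15822 + 77*(81 + 4)/4) = √(15822 + (77/4)*85) = √(15822 + 6545/4) = √(69833/4) = √69833/2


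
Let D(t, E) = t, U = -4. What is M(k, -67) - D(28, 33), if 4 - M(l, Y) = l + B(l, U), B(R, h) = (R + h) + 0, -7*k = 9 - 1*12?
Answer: -146/7 ≈ -20.857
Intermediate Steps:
k = 3/7 (k = -(9 - 1*12)/7 = -(9 - 12)/7 = -1/7*(-3) = 3/7 ≈ 0.42857)
B(R, h) = R + h
M(l, Y) = 8 - 2*l (M(l, Y) = 4 - (l + (l - 4)) = 4 - (l + (-4 + l)) = 4 - (-4 + 2*l) = 4 + (4 - 2*l) = 8 - 2*l)
M(k, -67) - D(28, 33) = (8 - 2*3/7) - 1*28 = (8 - 6/7) - 28 = 50/7 - 28 = -146/7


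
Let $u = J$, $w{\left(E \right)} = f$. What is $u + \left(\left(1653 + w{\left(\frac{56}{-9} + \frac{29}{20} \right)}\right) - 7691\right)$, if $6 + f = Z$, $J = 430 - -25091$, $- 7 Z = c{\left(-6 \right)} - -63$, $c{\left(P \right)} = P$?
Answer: $\frac{136282}{7} \approx 19469.0$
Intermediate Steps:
$Z = - \frac{57}{7}$ ($Z = - \frac{-6 - -63}{7} = - \frac{-6 + 63}{7} = \left(- \frac{1}{7}\right) 57 = - \frac{57}{7} \approx -8.1429$)
$J = 25521$ ($J = 430 + 25091 = 25521$)
$f = - \frac{99}{7}$ ($f = -6 - \frac{57}{7} = - \frac{99}{7} \approx -14.143$)
$w{\left(E \right)} = - \frac{99}{7}$
$u = 25521$
$u + \left(\left(1653 + w{\left(\frac{56}{-9} + \frac{29}{20} \right)}\right) - 7691\right) = 25521 + \left(\left(1653 - \frac{99}{7}\right) - 7691\right) = 25521 + \left(\frac{11472}{7} - 7691\right) = 25521 - \frac{42365}{7} = \frac{136282}{7}$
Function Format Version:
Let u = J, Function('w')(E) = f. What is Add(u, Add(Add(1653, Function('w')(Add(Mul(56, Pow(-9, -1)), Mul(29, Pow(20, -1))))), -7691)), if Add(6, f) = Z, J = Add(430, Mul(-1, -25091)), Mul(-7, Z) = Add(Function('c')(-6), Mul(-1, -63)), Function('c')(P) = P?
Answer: Rational(136282, 7) ≈ 19469.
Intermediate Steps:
Z = Rational(-57, 7) (Z = Mul(Rational(-1, 7), Add(-6, Mul(-1, -63))) = Mul(Rational(-1, 7), Add(-6, 63)) = Mul(Rational(-1, 7), 57) = Rational(-57, 7) ≈ -8.1429)
J = 25521 (J = Add(430, 25091) = 25521)
f = Rational(-99, 7) (f = Add(-6, Rational(-57, 7)) = Rational(-99, 7) ≈ -14.143)
Function('w')(E) = Rational(-99, 7)
u = 25521
Add(u, Add(Add(1653, Function('w')(Add(Mul(56, Pow(-9, -1)), Mul(29, Pow(20, -1))))), -7691)) = Add(25521, Add(Add(1653, Rational(-99, 7)), -7691)) = Add(25521, Add(Rational(11472, 7), -7691)) = Add(25521, Rational(-42365, 7)) = Rational(136282, 7)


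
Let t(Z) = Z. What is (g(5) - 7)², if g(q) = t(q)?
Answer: 4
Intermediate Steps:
g(q) = q
(g(5) - 7)² = (5 - 7)² = (-2)² = 4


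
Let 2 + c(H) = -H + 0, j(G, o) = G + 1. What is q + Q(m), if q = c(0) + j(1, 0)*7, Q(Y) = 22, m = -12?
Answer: 34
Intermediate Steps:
j(G, o) = 1 + G
c(H) = -2 - H (c(H) = -2 + (-H + 0) = -2 - H)
q = 12 (q = (-2 - 1*0) + (1 + 1)*7 = (-2 + 0) + 2*7 = -2 + 14 = 12)
q + Q(m) = 12 + 22 = 34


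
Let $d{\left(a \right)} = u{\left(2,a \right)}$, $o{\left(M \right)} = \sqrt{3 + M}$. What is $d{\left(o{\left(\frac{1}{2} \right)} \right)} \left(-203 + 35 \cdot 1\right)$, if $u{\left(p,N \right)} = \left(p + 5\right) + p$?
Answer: $-1512$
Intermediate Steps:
$u{\left(p,N \right)} = 5 + 2 p$ ($u{\left(p,N \right)} = \left(5 + p\right) + p = 5 + 2 p$)
$d{\left(a \right)} = 9$ ($d{\left(a \right)} = 5 + 2 \cdot 2 = 5 + 4 = 9$)
$d{\left(o{\left(\frac{1}{2} \right)} \right)} \left(-203 + 35 \cdot 1\right) = 9 \left(-203 + 35 \cdot 1\right) = 9 \left(-203 + 35\right) = 9 \left(-168\right) = -1512$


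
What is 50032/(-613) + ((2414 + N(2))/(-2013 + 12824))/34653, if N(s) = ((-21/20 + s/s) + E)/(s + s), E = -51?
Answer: -499831092071931/6124010303440 ≈ -81.618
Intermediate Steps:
N(s) = -1021/(40*s) (N(s) = ((-21/20 + s/s) - 51)/(s + s) = ((-21*1/20 + 1) - 51)/((2*s)) = ((-21/20 + 1) - 51)*(1/(2*s)) = (-1/20 - 51)*(1/(2*s)) = -1021/(40*s))
50032/(-613) + ((2414 + N(2))/(-2013 + 12824))/34653 = 50032/(-613) + ((2414 - 1021/40/2)/(-2013 + 12824))/34653 = 50032*(-1/613) + ((2414 - 1021/40*½)/10811)*(1/34653) = -50032/613 + ((2414 - 1021/80)*(1/10811))*(1/34653) = -50032/613 + ((192099/80)*(1/10811))*(1/34653) = -50032/613 + (192099/864880)*(1/34653) = -50032/613 + 64033/9990228880 = -499831092071931/6124010303440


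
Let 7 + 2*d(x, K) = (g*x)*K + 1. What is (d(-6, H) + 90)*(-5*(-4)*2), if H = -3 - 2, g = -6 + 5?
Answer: 2880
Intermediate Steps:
g = -1
H = -5
d(x, K) = -3 - K*x/2 (d(x, K) = -7/2 + ((-x)*K + 1)/2 = -7/2 + (-K*x + 1)/2 = -7/2 + (1 - K*x)/2 = -7/2 + (½ - K*x/2) = -3 - K*x/2)
(d(-6, H) + 90)*(-5*(-4)*2) = ((-3 - ½*(-5)*(-6)) + 90)*(-5*(-4)*2) = ((-3 - 15) + 90)*(20*2) = (-18 + 90)*40 = 72*40 = 2880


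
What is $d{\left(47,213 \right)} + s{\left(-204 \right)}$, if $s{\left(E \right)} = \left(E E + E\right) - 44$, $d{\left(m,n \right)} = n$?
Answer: $41581$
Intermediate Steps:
$s{\left(E \right)} = -44 + E + E^{2}$ ($s{\left(E \right)} = \left(E^{2} + E\right) - 44 = \left(E + E^{2}\right) - 44 = -44 + E + E^{2}$)
$d{\left(47,213 \right)} + s{\left(-204 \right)} = 213 - \left(248 - 41616\right) = 213 - -41368 = 213 + 41368 = 41581$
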